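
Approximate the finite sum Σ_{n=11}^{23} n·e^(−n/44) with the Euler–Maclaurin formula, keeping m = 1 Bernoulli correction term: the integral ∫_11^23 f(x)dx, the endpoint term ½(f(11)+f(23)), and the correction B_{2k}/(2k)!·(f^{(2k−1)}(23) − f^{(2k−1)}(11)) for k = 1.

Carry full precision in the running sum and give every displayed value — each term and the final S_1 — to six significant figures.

S_1 ≈ 147.901

Integral: ∫_11^23 x·e^(−x/44) dx = 136.825.
Endpoint term: (f(11) + f(23))/2 = (8.56681 + 13.6367)/2 = 11.1018.
Running total after boundary: 147.927.
k=1: B_{2}/(2)! × [f^{(1)}(23) − f^{(1)}(11)] = 1/12 × (0.282976 − 0.584101) = -0.0250937.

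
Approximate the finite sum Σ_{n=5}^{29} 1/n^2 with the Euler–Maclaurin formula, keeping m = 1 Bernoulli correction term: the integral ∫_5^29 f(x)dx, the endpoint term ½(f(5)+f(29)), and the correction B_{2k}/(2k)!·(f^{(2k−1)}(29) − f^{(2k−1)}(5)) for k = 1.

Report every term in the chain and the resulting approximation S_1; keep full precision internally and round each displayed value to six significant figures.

Integral: ∫_5^29 1/x^2 dx = 0.165517.
½[f(5) + f(29)] = ½[0.0400000 + 0.00118906] = 0.0205945.
So far: 0.186112.
k=1: B_{2}/(2)! × [f^{(1)}(29) − f^{(1)}(5)] = 1/12 × (-8.20042e-05 − (-0.0160000)) = 0.00132650.

S_1 ≈ 0.187438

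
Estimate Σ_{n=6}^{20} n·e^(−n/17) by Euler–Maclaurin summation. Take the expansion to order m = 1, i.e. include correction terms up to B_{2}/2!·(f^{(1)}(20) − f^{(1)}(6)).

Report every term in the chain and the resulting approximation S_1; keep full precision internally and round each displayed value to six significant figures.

S_1 ≈ 85.9112

∫_6^20 x·e^(−x/17) dx evaluates to 80.7622.
½[f(6) + f(20)] = ½[4.21571 + 6.16730] = 5.19151.
Integral + boundary = 85.9537.
k=1: B_{2}/(2)! × [f^{(1)}(20) − f^{(1)}(6)] = 1/12 × (-0.0544174 − 0.454636) = -0.0424211.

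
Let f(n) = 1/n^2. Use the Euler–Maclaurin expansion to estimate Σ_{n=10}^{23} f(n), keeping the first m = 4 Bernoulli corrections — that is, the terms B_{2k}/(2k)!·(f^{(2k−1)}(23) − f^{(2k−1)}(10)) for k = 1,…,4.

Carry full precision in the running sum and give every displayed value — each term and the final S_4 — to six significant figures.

S_4 ≈ 0.0626196

The integral term ∫_10^23 1/x^2 dx = 0.0565217.
Endpoint term: (f(10) + f(23))/2 = (0.0100000 + 0.00189036)/2 = 0.00594518.
So far: 0.0624669.
Correction k=1: B_{2}/2! · (f^{(1)}(23) − f^{(1)}(10)) = 1/12 · (-0.000164379 − (-0.00200000)) = 0.000152968.
Running total after k=1: 0.0626199.
Correction k=2: B_{4}/4! · (f^{(3)}(23) − f^{(3)}(10)) = −1/720 · (-3.72883e-06 − (-0.000240000)) = -3.28154e-07.
Running total after k=2: 0.0626196.
Correction k=3: B_{6}/6! · (f^{(5)}(23) − f^{(5)}(10)) = 1/30240 · (-2.11465e-07 − (-7.20000e-05)) = 2.37396e-09.
Running total after k=3: 0.0626196.
Correction k=4: B_{8}/8! · (f^{(7)}(23) − f^{(7)}(10)) = −1/1209600 · (-2.23857e-08 − (-4.03200e-05)) = -3.33148e-11.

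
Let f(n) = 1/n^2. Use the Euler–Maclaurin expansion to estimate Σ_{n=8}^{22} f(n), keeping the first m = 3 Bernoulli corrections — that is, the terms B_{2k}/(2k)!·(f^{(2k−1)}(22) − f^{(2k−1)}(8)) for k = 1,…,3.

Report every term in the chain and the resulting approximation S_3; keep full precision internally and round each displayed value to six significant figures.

Integral: ∫_8^22 1/x^2 dx = 0.0795455.
Endpoint term: (f(8) + f(22))/2 = (0.0156250 + 0.00206612)/2 = 0.00884556.
So far: 0.0883910.
k=1: B_{2}/(2)! × [f^{(1)}(22) − f^{(1)}(8)] = 1/12 × (-0.000187829 − (-0.00390625)) = 0.000309868.
Running total after k=1: 0.0887009.
k=2: B_{4}/(4)! × [f^{(3)}(22) − f^{(3)}(8)] = −1/720 × (-4.65691e-06 − (-0.000732422)) = -1.01078e-06.
Running total after k=2: 0.0886999.
k=3: B_{6}/(6)! × [f^{(5)}(22) − f^{(5)}(8)] = 1/30240 × (-2.88651e-07 − (-0.000343323)) = 1.13437e-08.

S_3 ≈ 0.0886999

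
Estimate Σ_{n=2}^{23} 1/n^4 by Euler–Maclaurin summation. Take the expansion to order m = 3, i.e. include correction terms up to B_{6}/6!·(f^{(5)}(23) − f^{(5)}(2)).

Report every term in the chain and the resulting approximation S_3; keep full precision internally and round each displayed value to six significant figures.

S_3 ≈ 0.0824396

Integral: ∫_2^23 1/x^4 dx = 0.0416393.
Boundary: ½(f(2) + f(23)) = ½(0.0625000 + 3.57346e-06) = 0.0312518.
Running total after boundary: 0.0728911.
Order-1 term: 1/12 · (-6.21471e-07 − (-0.125000)) = 0.0104166.
Partial sum through k=1: 0.0833077.
Order-2 term: −1/720 · (-3.52441e-08 − (-0.937500)) = -0.00130208.
Partial sum through k=2: 0.0820056.
Order-3 term: 1/30240 · (-3.73094e-09 − (-13.1250)) = 0.000434028.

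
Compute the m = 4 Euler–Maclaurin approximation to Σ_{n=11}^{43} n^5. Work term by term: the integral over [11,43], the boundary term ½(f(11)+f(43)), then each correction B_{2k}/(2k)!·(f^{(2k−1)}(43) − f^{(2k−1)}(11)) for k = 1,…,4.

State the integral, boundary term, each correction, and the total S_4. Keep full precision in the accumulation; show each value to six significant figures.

Integral: ∫_11^43 x^5 dx = 1.05327e+09.
Boundary: ½(f(11) + f(43)) = ½(161051 + 1.47008e+08) = 7.35847e+07.
Integral + boundary = 1.12685e+09.
Correction k=1: B_{2}/2! · (f^{(1)}(43) − f^{(1)}(11)) = 1/12 · (1.70940e+07 − 73205.0) = 1.41840e+06.
Running total after k=1: 1.12827e+09.
Correction k=2: B_{4}/4! · (f^{(3)}(43) − f^{(3)}(11)) = −1/720 · (110940 − 7260.00) = -144.000.
Running total after k=2: 1.12827e+09.
Correction k=3: B_{6}/6! · (f^{(5)}(43) − f^{(5)}(11)) = 1/30240 · (120.000 − 120.000) = 0.00000.
Running total after k=3: 1.12827e+09.
Correction k=4: B_{8}/8! · (f^{(7)}(43) − f^{(7)}(11)) = −1/1209600 · (0.00000 − 0.00000) = 0.00000.

S_4 ≈ 1.12827e+09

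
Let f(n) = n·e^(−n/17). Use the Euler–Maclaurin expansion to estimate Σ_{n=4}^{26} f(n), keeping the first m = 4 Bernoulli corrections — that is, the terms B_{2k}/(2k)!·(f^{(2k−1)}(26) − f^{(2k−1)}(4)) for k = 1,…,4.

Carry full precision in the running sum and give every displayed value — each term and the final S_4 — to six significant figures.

S_4 ≈ 128.107

The integral term ∫_4^26 x·e^(−x/17) dx = 123.770.
½[f(4) + f(26)] = ½[3.16135 + 5.63324] = 4.39730.
So far: 128.167.
Correction k=1: B_{2}/2! · (f^{(1)}(26) − f^{(1)}(4)) = 1/12 · (-0.114704 − 0.604376) = -0.0599234.
Partial sum through k=1: 128.107.
Correction k=2: B_{4}/4! · (f^{(3)}(26) − f^{(3)}(4)) = −1/720 · (0.00110250 − 0.00756074) = 8.96978e-06.
Partial sum through k=2: 128.107.
Correction k=3: B_{6}/6! · (f^{(5)}(26) − f^{(5)}(4)) = 1/30240 · (9.00310e-06 − 4.50872e-05) = -1.19326e-09.
Partial sum through k=3: 128.107.
Correction k=4: B_{8}/8! · (f^{(7)}(26) − f^{(7)}(4)) = −1/1209600 · (4.91050e-08 − 2.21497e-07) = 1.42520e-13.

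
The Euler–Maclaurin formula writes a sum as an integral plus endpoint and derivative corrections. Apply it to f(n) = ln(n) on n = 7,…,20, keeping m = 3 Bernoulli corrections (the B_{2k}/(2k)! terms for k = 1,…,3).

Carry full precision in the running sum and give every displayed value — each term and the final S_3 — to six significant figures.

S_3 ≈ 35.7564

Integral: ∫_7^20 ln(x) dx = 33.2933.
Boundary: ½(f(7) + f(20)) = ½(1.94591 + 2.99573) = 2.47082.
So far: 35.7641.
Correction k=1: B_{2}/2! · (f^{(1)}(20) − f^{(1)}(7)) = 1/12 · (0.0500000 − 0.142857) = -0.00773810.
Partial sum through k=1: 35.7564.
Correction k=2: B_{4}/4! · (f^{(3)}(20) − f^{(3)}(7)) = −1/720 · (0.000250000 − 0.00583090) = 7.75126e-06.
Partial sum through k=2: 35.7564.
Correction k=3: B_{6}/6! · (f^{(5)}(20) − f^{(5)}(7)) = 1/30240 · (7.50000e-06 − 0.00142798) = -4.69734e-08.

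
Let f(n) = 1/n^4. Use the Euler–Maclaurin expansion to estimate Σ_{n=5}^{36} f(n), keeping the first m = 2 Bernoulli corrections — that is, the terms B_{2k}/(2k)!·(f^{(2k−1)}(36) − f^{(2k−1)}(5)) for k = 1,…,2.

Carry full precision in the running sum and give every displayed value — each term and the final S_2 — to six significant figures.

S_2 ≈ 0.00356435

The integral term ∫_5^36 1/x^4 dx = 0.00265952.
Endpoint term: (f(5) + f(36))/2 = (0.00160000 + 5.95374e-07)/2 = 0.000800298.
So far: 0.00345982.
k=1: B_{2}/(2)! × [f^{(1)}(36) − f^{(1)}(5)] = 1/12 × (-6.61527e-08 − (-0.00128000)) = 0.000106661.
Running total after k=1: 0.00356648.
k=2: B_{4}/(4)! × [f^{(3)}(36) − f^{(3)}(5)] = −1/720 × (-1.53131e-09 − (-0.00153600)) = -2.13333e-06.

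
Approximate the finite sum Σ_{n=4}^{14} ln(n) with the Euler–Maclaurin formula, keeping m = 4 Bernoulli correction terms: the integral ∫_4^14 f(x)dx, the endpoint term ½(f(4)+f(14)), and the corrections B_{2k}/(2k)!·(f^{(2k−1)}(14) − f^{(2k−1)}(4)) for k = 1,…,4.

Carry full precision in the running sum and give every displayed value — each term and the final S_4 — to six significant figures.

∫_4^14 ln(x) dx evaluates to 21.4016.
Boundary: ½(f(4) + f(14)) = ½(1.38629 + 2.63906) = 2.01268.
So far: 23.4143.
Order-1 term: 1/12 · (0.0714286 − 0.250000) = -0.0148810.
Partial sum through k=1: 23.3994.
Order-2 term: −1/720 · (0.000728863 − 0.0312500) = 4.23905e-05.
Partial sum through k=2: 23.3995.
Order-3 term: 1/30240 · (4.46243e-05 − 0.0234375) = -7.73574e-07.
Partial sum through k=3: 23.3995.
Order-4 term: −1/1209600 · (6.83024e-06 − 0.0439453) = 3.63248e-08.

S_4 ≈ 23.3995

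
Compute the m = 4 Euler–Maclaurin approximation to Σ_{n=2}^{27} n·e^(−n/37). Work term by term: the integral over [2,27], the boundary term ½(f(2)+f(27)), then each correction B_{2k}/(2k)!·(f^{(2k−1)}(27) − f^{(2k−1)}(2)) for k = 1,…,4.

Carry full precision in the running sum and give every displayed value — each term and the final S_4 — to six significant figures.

Integral: ∫_2^27 x·e^(−x/37) dx = 225.602.
½[f(2) + f(27)] = ½[1.89476 + 13.0151] = 7.45491.
Integral + boundary = 233.057.
Order-1 term: 1/12 · (0.130281 − 0.896171) = -0.0638242.
Running total after k=1: 232.993.
Order-2 term: −1/720 · (0.000799386 − 0.00203867) = 1.72122e-06.
Running total after k=2: 232.993.
Order-3 term: 1/30240 · (1.09833e-06 − 2.50016e-06) = -4.63568e-11.
Running total after k=3: 232.993.
Order-4 term: −1/1209600 · (1.17804e-09 − 2.56475e-09) = 1.14643e-15.

S_4 ≈ 232.993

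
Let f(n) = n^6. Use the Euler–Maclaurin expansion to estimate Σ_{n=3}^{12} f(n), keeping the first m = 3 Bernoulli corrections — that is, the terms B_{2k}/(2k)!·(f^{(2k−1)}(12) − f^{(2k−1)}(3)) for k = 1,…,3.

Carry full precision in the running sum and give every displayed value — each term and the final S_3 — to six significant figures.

S_3 ≈ 6.73588e+06

The integral term ∫_3^12 x^6 dx = 5.11852e+06.
Endpoint term: (f(3) + f(12))/2 = (729.000 + 2.98598e+06)/2 = 1.49336e+06.
So far: 6.61187e+06.
Order-1 term: 1/12 · (1.49299e+06 − 1458.00) = 124294.
Partial sum through k=1: 6.73617e+06.
Order-2 term: −1/720 · (207360 − 3240.00) = -283.500.
Partial sum through k=2: 6.73588e+06.
Order-3 term: 1/30240 · (8640.00 − 2160.00) = 0.214286.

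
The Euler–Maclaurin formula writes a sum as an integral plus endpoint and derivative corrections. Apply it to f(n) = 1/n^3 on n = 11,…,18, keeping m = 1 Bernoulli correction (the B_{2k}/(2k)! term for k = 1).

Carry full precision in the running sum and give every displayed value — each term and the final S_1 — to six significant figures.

Integral: ∫_11^18 1/x^3 dx = 0.00258902.
½[f(11) + f(18)] = ½[0.000751315 + 0.000171468] = 0.000461391.
Running total after boundary: 0.00305041.
Order-1 term: 1/12 · (-2.85780e-05 − (-0.000204904)) = 1.46938e-05.

S_1 ≈ 0.00306511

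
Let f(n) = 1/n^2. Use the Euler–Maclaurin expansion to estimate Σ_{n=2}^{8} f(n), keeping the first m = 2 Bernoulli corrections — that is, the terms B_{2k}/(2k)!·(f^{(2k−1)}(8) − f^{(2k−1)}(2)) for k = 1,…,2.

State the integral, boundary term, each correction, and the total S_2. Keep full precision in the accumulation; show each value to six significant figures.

S_2 ≈ 0.527280

The integral term ∫_2^8 1/x^2 dx = 0.375000.
Boundary: ½(f(2) + f(8)) = ½(0.250000 + 0.0156250) = 0.132812.
Integral + boundary = 0.507812.
k=1: B_{2}/(2)! × [f^{(1)}(8) − f^{(1)}(2)] = 1/12 × (-0.00390625 − (-0.250000)) = 0.0205078.
Partial sum through k=1: 0.528320.
k=2: B_{4}/(4)! × [f^{(3)}(8) − f^{(3)}(2)] = −1/720 × (-0.000732422 − (-0.750000)) = -0.00104065.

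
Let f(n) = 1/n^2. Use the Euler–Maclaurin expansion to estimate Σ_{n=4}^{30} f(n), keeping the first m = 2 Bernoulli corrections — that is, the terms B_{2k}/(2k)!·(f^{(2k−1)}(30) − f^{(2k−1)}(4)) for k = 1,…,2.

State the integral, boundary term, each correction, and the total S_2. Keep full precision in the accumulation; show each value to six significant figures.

Integral: ∫_4^30 1/x^2 dx = 0.216667.
½[f(4) + f(30)] = ½[0.0625000 + 0.00111111] = 0.0318056.
Integral + boundary = 0.248472.
k=1: B_{2}/(2)! × [f^{(1)}(30) − f^{(1)}(4)] = 1/12 × (-7.40741e-05 − (-0.0312500)) = 0.00259799.
Running total after k=1: 0.251070.
k=2: B_{4}/(4)! × [f^{(3)}(30) − f^{(3)}(4)] = −1/720 × (-9.87654e-07 − (-0.0234375)) = -3.25507e-05.

S_2 ≈ 0.251038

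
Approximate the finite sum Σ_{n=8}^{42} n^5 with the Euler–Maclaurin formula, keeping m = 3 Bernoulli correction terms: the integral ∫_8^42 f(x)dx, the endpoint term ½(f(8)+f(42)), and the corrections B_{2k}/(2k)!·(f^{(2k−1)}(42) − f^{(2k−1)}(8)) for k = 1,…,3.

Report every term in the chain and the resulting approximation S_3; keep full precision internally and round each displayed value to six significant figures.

S_3 ≈ 9.81452e+08

The integral term ∫_8^42 x^5 dx = 9.14795e+08.
Endpoint term: (f(8) + f(42))/2 = (32768.0 + 1.30691e+08)/2 = 6.53620e+07.
Integral + boundary = 9.80157e+08.
k=1: B_{2}/(2)! × [f^{(1)}(42) − f^{(1)}(8)] = 1/12 × (1.55585e+07 − 20480.0) = 1.29483e+06.
After k=1: 9.81452e+08.
k=2: B_{4}/(4)! × [f^{(3)}(42) − f^{(3)}(8)] = −1/720 × (105840 − 3840.00) = -141.667.
After k=2: 9.81452e+08.
k=3: B_{6}/(6)! × [f^{(5)}(42) − f^{(5)}(8)] = 1/30240 × (120.000 − 120.000) = 0.00000.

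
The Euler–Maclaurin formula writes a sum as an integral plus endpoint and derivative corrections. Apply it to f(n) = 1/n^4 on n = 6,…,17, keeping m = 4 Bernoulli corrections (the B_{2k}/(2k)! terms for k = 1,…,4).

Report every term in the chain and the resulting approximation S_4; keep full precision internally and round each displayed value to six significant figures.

Integral: ∫_6^17 1/x^4 dx = 0.00147536.
Endpoint term: (f(6) + f(17))/2 = (0.000771605 + 1.19730e-05)/2 = 0.000391789.
Integral + boundary = 0.00186715.
Correction k=1: B_{2}/2! · (f^{(1)}(17) − f^{(1)}(6)) = 1/12 · (-2.81719e-06 − (-0.000514403)) = 4.26322e-05.
After k=1: 0.00190978.
Correction k=2: B_{4}/4! · (f^{(3)}(17) − f^{(3)}(6)) = −1/720 · (-2.92441e-07 − (-0.000428669)) = -5.94968e-07.
After k=2: 0.00190919.
Correction k=3: B_{6}/6! · (f^{(5)}(17) − f^{(5)}(6)) = 1/30240 · (-5.66668e-08 − (-0.000666819)) = 2.20490e-08.
After k=3: 0.00190921.
Correction k=4: B_{8}/8! · (f^{(7)}(17) − f^{(7)}(6)) = −1/1209600 · (-1.76471e-08 − (-0.00166705)) = -1.37817e-09.

S_4 ≈ 0.00190921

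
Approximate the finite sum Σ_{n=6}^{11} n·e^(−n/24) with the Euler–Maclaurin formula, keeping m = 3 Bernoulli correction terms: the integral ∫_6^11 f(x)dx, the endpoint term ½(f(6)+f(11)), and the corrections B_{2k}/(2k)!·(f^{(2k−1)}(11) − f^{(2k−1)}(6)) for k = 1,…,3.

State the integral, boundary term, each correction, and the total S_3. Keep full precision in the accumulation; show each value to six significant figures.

The integral term ∫_6^11 x·e^(−x/24) dx = 29.5738.
Boundary: ½(f(6) + f(11)) = ½(4.67280 + 6.95570) = 5.81425.
Integral + boundary = 35.3880.
Order-1 term: 1/12 · (0.342516 − 0.584101) = -0.0201321.
After k=1: 35.3679.
Order-2 term: −1/720 · (0.00279026 − 0.00371823) = 1.28885e-06.
After k=2: 35.3679.
Order-3 term: 1/30240 · (8.65603e-06 − 1.11500e-05) = -8.24728e-11.

S_3 ≈ 35.3679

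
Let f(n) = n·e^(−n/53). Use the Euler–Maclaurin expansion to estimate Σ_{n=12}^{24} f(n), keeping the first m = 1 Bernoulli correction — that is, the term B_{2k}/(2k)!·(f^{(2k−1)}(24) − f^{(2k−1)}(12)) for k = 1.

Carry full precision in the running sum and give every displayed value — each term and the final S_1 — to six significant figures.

∫_12^24 x·e^(−x/53) dx evaluates to 152.192.
Boundary: ½(f(12) + f(24)) = ½(9.56864 + 15.2598) = 12.4142.
Running total after boundary: 164.606.
k=1: B_{2}/(2)! × [f^{(1)}(24) − f^{(1)}(12)] = 1/12 × (0.347905 − 0.616847) = -0.0224118.

S_1 ≈ 164.584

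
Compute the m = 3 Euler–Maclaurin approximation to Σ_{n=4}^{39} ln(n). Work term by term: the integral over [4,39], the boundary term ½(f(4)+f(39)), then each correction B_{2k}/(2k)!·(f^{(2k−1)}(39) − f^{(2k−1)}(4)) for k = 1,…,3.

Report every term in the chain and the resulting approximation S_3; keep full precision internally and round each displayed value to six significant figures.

The integral term ∫_4^39 ln(x) dx = 102.334.
Endpoint term: (f(4) + f(39))/2 = (1.38629 + 3.66356)/2 = 2.52493.
Running total after boundary: 104.859.
Correction k=1: B_{2}/2! · (f^{(1)}(39) − f^{(1)}(4)) = 1/12 · (0.0256410 − 0.250000) = -0.0186966.
Running total after k=1: 104.840.
Correction k=2: B_{4}/4! · (f^{(3)}(39) − f^{(3)}(4)) = −1/720 · (3.37160e-05 − 0.0312500) = 4.33559e-05.
Running total after k=2: 104.840.
Correction k=3: B_{6}/6! · (f^{(5)}(39) − f^{(5)}(4)) = 1/30240 · (2.66004e-07 − 0.0234375) = -7.75041e-07.

S_3 ≈ 104.840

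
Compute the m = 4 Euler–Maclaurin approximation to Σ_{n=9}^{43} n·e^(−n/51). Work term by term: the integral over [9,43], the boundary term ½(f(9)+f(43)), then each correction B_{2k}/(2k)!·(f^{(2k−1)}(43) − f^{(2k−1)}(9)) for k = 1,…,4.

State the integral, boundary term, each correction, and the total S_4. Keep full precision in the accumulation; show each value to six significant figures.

∫_9^43 x·e^(−x/51) dx evaluates to 501.826.
Boundary: ½(f(9) + f(43)) = ½(7.54401 + 18.5054) = 13.0247.
So far: 514.851.
Order-1 term: 1/12 · (0.0675072 − 0.690302) = -0.0518995.
Running total after k=1: 514.799.
Order-2 term: −1/720 · (0.000356872 − 0.000909938) = 7.68147e-07.
Running total after k=2: 514.799.
Order-3 term: 1/30240 · (2.64433e-07 − 5.97646e-07) = -1.10190e-11.
Running total after k=3: 514.799.
Order-4 term: −1/1209600 · (1.50580e-10 − 3.25048e-10) = 1.44236e-16.

S_4 ≈ 514.799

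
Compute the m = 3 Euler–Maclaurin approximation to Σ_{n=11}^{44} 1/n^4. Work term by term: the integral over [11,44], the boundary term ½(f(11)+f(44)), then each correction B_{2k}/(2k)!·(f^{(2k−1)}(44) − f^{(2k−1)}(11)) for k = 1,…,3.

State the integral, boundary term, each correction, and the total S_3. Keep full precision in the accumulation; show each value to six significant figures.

The integral term ∫_11^44 1/x^4 dx = 0.000246525.
Endpoint term: (f(11) + f(44))/2 = (6.83013e-05 + 2.66802e-07)/2 = 3.42841e-05.
Running total after boundary: 0.000280809.
Order-1 term: 1/12 · (-2.42547e-08 − (-2.48369e-05)) = 2.06772e-06.
After k=1: 0.000282877.
Order-2 term: −1/720 · (-3.75848e-10 − (-6.15790e-06)) = -8.55211e-09.
After k=2: 0.000282868.
Order-3 term: 1/30240 · (-1.08716e-11 − (-2.84994e-06)) = 9.42436e-11.

S_3 ≈ 0.000282869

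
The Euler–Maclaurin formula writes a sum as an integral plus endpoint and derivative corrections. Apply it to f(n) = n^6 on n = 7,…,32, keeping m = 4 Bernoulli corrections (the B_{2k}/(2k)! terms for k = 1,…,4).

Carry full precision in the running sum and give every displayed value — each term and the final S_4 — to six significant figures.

S_4 ≈ 5.46211e+09

The integral term ∫_7^32 x^6 dx = 4.90842e+09.
Endpoint term: (f(7) + f(32))/2 = (117649 + 1.07374e+09)/2 = 5.36930e+08.
So far: 5.44535e+09.
Order-1 term: 1/12 · (2.01327e+08 − 100842) = 1.67688e+07.
Partial sum through k=1: 5.46211e+09.
Order-2 term: −1/720 · (3.93216e+06 − 41160.0) = -5404.17.
Partial sum through k=2: 5.46211e+09.
Order-3 term: 1/30240 · (23040.0 − 5040.00) = 0.595238.
Partial sum through k=3: 5.46211e+09.
Order-4 term: −1/1209600 · (0.00000 − 0.00000) = 0.00000.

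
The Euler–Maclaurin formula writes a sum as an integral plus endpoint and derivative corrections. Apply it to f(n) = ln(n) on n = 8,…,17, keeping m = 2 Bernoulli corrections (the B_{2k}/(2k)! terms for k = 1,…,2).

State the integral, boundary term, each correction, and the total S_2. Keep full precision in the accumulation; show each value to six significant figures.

∫_8^17 ln(x) dx evaluates to 22.5291.
Endpoint term: (f(8) + f(17))/2 = (2.07944 + 2.83321)/2 = 2.45633.
So far: 24.9854.
Correction k=1: B_{2}/2! · (f^{(1)}(17) − f^{(1)}(8)) = 1/12 · (0.0588235 − 0.125000) = -0.00551471.
After k=1: 24.9799.
Correction k=2: B_{4}/4! · (f^{(3)}(17) − f^{(3)}(8)) = −1/720 · (0.000407083 − 0.00390625) = 4.85995e-06.

S_2 ≈ 24.9799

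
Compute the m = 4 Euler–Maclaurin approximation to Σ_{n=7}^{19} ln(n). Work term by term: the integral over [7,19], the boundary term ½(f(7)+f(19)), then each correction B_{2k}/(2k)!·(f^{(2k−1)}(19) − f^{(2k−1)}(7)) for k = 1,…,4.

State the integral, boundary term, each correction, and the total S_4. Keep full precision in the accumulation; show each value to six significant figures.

The integral term ∫_7^19 ln(x) dx = 30.3230.
½[f(7) + f(19)] = ½[1.94591 + 2.94444] = 2.44517.
So far: 32.7681.
k=1: B_{2}/(2)! × [f^{(1)}(19) − f^{(1)}(7)] = 1/12 × (0.0526316 − 0.142857) = -0.00751880.
Partial sum through k=1: 32.7606.
k=2: B_{4}/(4)! × [f^{(3)}(19) − f^{(3)}(7)] = −1/720 × (0.000291588 − 0.00583090) = 7.69349e-06.
Partial sum through k=2: 32.7606.
k=3: B_{6}/(6)! × [f^{(5)}(19) − f^{(5)}(7)] = 1/30240 × (9.69267e-06 − 0.00142798) = -4.69009e-08.
Partial sum through k=3: 32.7606.
k=4: B_{8}/(8)! × [f^{(7)}(19) − f^{(7)}(7)] = −1/1209600 × (8.05485e-07 − 0.000874271) = 7.22111e-10.

S_4 ≈ 32.7606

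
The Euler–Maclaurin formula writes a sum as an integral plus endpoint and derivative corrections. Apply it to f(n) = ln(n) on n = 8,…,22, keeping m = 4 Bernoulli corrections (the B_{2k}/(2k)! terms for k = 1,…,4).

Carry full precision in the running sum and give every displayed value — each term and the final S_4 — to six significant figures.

Integral: ∫_8^22 ln(x) dx = 37.3674.
Endpoint term: (f(8) + f(22))/2 = (2.07944 + 3.09104)/2 = 2.58524.
Integral + boundary = 39.9526.
k=1: B_{2}/(2)! × [f^{(1)}(22) − f^{(1)}(8)] = 1/12 × (0.0454545 − 0.125000) = -0.00662879.
Partial sum through k=1: 39.9460.
k=2: B_{4}/(4)! × [f^{(3)}(22) − f^{(3)}(8)] = −1/720 × (0.000187829 − 0.00390625) = 5.16447e-06.
Partial sum through k=2: 39.9460.
k=3: B_{6}/(6)! × [f^{(5)}(22) − f^{(5)}(8)] = 1/30240 × (4.65691e-06 − 0.000732422) = -2.40663e-08.
Partial sum through k=3: 39.9460.
k=4: B_{8}/(8)! × [f^{(7)}(22) − f^{(7)}(8)] = −1/1209600 × (2.88651e-07 − 0.000343323) = 2.83593e-10.

S_4 ≈ 39.9460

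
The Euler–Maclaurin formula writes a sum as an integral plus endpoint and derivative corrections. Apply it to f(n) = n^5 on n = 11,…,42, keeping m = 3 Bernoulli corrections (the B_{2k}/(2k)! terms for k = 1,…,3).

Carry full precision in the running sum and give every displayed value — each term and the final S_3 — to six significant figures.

Integral: ∫_11^42 x^5 dx = 9.14543e+08.
Endpoint term: (f(11) + f(42))/2 = (161051 + 1.30691e+08)/2 = 6.54261e+07.
So far: 9.79970e+08.
Order-1 term: 1/12 · (1.55585e+07 − 73205.0) = 1.29044e+06.
After k=1: 9.81260e+08.
Order-2 term: −1/720 · (105840 − 7260.00) = -136.917.
After k=2: 9.81260e+08.
Order-3 term: 1/30240 · (120.000 − 120.000) = 0.00000.

S_3 ≈ 9.81260e+08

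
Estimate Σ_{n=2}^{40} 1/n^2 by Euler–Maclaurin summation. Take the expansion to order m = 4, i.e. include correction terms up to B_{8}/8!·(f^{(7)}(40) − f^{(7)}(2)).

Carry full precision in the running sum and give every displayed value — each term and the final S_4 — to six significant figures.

S_4 ≈ 0.620222

Integral: ∫_2^40 1/x^2 dx = 0.475000.
Endpoint term: (f(2) + f(40))/2 = (0.250000 + 0.000625000)/2 = 0.125312.
So far: 0.600313.
Order-1 term: 1/12 · (-3.12500e-05 − (-0.250000)) = 0.0208307.
Partial sum through k=1: 0.621143.
Order-2 term: −1/720 · (-2.34375e-07 − (-0.750000)) = -0.00104167.
Partial sum through k=2: 0.620102.
Order-3 term: 1/30240 · (-4.39453e-09 − (-5.62500)) = 0.000186012.
Partial sum through k=3: 0.620288.
Order-4 term: −1/1209600 · (-1.53809e-10 − (-78.7500)) = -6.51042e-05.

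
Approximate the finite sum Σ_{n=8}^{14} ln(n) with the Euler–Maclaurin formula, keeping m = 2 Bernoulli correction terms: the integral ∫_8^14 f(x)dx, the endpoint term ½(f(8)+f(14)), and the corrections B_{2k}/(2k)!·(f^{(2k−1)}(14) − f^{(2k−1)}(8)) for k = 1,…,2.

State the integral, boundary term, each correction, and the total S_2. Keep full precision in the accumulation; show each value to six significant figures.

S_2 ≈ 16.6661

∫_8^14 ln(x) dx evaluates to 14.3113.
Boundary: ½(f(8) + f(14)) = ½(2.07944 + 2.63906) = 2.35925.
So far: 16.6705.
Order-1 term: 1/12 · (0.0714286 − 0.125000) = -0.00446429.
Running total after k=1: 16.6661.
Order-2 term: −1/720 · (0.000728863 − 0.00390625) = 4.41304e-06.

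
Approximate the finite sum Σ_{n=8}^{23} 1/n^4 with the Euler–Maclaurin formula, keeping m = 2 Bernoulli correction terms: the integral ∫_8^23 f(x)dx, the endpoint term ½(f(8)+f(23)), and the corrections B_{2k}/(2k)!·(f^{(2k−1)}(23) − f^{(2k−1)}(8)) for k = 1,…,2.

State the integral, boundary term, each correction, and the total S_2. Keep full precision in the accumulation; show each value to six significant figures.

The integral term ∫_8^23 1/x^4 dx = 0.000623645.
Boundary: ½(f(8) + f(23)) = ½(0.000244141 + 3.57346e-06) = 0.000123857.
So far: 0.000747502.
Correction k=1: B_{2}/2! · (f^{(1)}(23) − f^{(1)}(8)) = 1/12 · (-6.21471e-07 − (-0.000122070)) = 1.01207e-05.
Partial sum through k=1: 0.000757623.
Correction k=2: B_{4}/4! · (f^{(3)}(23) − f^{(3)}(8)) = −1/720 · (-3.52441e-08 − (-5.72205e-05)) = -7.94239e-08.

S_2 ≈ 0.000757544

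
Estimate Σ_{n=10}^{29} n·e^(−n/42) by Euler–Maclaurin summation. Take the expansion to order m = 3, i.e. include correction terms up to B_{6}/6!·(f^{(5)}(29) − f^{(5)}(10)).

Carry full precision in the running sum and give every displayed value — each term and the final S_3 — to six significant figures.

Integral: ∫_10^29 x·e^(−x/42) dx = 226.283.
½[f(10) + f(29)] = ½[7.88128 + 14.5388] = 11.2100.
Integral + boundary = 237.493.
Correction k=1: B_{2}/2! · (f^{(1)}(29) − f^{(1)}(10)) = 1/12 · (0.155176 − 0.600478) = -0.0371085.
Running total after k=1: 237.456.
Correction k=2: B_{4}/4! · (f^{(3)}(29) − f^{(3)}(10)) = −1/720 · (0.000656378 − 0.00123398) = 8.02220e-07.
Running total after k=2: 237.456.
Correction k=3: B_{6}/6! · (f^{(5)}(29) − f^{(5)}(10)) = 1/30240 · (6.94324e-07 − 1.20609e-06) = -1.69235e-11.

S_3 ≈ 237.456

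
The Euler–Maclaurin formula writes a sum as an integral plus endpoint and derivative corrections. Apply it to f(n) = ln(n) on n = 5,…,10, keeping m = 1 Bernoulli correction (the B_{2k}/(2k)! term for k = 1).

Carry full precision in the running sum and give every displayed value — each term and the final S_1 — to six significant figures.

∫_5^10 ln(x) dx evaluates to 9.97866.
Endpoint term: (f(5) + f(10))/2 = (1.60944 + 2.30259)/2 = 1.95601.
Running total after boundary: 11.9347.
k=1: B_{2}/(2)! × [f^{(1)}(10) − f^{(1)}(5)] = 1/12 × (0.100000 − 0.200000) = -0.00833333.

S_1 ≈ 11.9263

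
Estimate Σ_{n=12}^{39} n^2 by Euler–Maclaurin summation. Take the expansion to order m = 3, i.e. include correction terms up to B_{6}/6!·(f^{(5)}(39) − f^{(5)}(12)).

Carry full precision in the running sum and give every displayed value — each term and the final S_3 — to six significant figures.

The integral term ∫_12^39 x^2 dx = 19197.0.
Endpoint term: (f(12) + f(39))/2 = (144.000 + 1521.00)/2 = 832.500.
Integral + boundary = 20029.5.
Correction k=1: B_{2}/2! · (f^{(1)}(39) − f^{(1)}(12)) = 1/12 · (78.0000 − 24.0000) = 4.50000.
Partial sum through k=1: 20034.0.
Correction k=2: B_{4}/4! · (f^{(3)}(39) − f^{(3)}(12)) = −1/720 · (0.00000 − 0.00000) = 0.00000.
Partial sum through k=2: 20034.0.
Correction k=3: B_{6}/6! · (f^{(5)}(39) − f^{(5)}(12)) = 1/30240 · (0.00000 − 0.00000) = 0.00000.

S_3 ≈ 20034.0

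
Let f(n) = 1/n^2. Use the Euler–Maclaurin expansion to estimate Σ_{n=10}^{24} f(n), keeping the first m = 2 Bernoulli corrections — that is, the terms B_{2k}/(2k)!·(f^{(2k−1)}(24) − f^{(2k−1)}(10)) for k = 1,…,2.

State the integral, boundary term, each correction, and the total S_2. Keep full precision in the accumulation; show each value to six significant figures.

The integral term ∫_10^24 1/x^2 dx = 0.0583333.
Boundary: ½(f(10) + f(24)) = ½(0.0100000 + 0.00173611) = 0.00586806.
Integral + boundary = 0.0642014.
Order-1 term: 1/12 · (-0.000144676 − (-0.00200000)) = 0.000154610.
After k=1: 0.0643560.
Order-2 term: −1/720 · (-3.01408e-06 − (-0.000240000)) = -3.29147e-07.

S_2 ≈ 0.0643557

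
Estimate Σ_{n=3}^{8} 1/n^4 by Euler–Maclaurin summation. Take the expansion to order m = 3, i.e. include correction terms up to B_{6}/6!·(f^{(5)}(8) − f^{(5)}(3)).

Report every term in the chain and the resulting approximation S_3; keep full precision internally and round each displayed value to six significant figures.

Integral: ∫_3^8 1/x^4 dx = 0.0116946.
½[f(3) + f(8)] = ½[0.0123457 + 0.000244141] = 0.00629491.
Running total after boundary: 0.0179895.
k=1: B_{2}/(2)! × [f^{(1)}(8) − f^{(1)}(3)] = 1/12 × (-0.000122070 − (-0.0164609)) = 0.00136157.
Running total after k=1: 0.0193511.
k=2: B_{4}/(4)! × [f^{(3)}(8) − f^{(3)}(3)] = −1/720 × (-5.72205e-05 − (-0.0548697)) = -7.61284e-05.
Running total after k=2: 0.0192750.
k=3: B_{6}/(6)! × [f^{(5)}(8) − f^{(5)}(3)] = 1/30240 × (-5.00679e-05 − (-0.341411)) = 1.12884e-05.

S_3 ≈ 0.0192863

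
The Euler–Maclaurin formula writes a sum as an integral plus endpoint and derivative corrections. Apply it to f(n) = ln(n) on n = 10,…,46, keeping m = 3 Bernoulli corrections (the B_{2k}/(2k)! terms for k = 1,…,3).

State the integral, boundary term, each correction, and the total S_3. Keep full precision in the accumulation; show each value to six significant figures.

∫_10^46 ln(x) dx evaluates to 117.092.
Endpoint term: (f(10) + f(46))/2 = (2.30259 + 3.82864)/2 = 3.06561.
So far: 120.157.
Order-1 term: 1/12 · (0.0217391 − 0.100000) = -0.00652174.
Partial sum through k=1: 120.151.
Order-2 term: −1/720 · (2.05474e-05 − 0.00200000) = 2.74924e-06.
Partial sum through k=2: 120.151.
Order-3 term: 1/30240 · (1.16526e-07 − 0.000240000) = -7.93265e-09.

S_3 ≈ 120.151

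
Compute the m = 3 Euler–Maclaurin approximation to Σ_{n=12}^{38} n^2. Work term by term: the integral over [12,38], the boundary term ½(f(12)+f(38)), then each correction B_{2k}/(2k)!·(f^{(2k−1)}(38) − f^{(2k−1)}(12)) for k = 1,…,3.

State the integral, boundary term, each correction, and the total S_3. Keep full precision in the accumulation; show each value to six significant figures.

S_3 ≈ 18513.0

Integral: ∫_12^38 x^2 dx = 17714.7.
Endpoint term: (f(12) + f(38))/2 = (144.000 + 1444.00)/2 = 794.000.
Integral + boundary = 18508.7.
k=1: B_{2}/(2)! × [f^{(1)}(38) − f^{(1)}(12)] = 1/12 × (76.0000 − 24.0000) = 4.33333.
Running total after k=1: 18513.0.
k=2: B_{4}/(4)! × [f^{(3)}(38) − f^{(3)}(12)] = −1/720 × (0.00000 − 0.00000) = 0.00000.
Running total after k=2: 18513.0.
k=3: B_{6}/(6)! × [f^{(5)}(38) − f^{(5)}(12)] = 1/30240 × (0.00000 − 0.00000) = 0.00000.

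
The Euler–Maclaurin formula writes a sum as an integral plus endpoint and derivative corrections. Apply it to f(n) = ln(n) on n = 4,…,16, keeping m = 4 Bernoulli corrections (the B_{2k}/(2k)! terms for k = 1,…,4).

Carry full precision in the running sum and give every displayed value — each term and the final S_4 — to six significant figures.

S_4 ≈ 28.8801

Integral: ∫_4^16 ln(x) dx = 26.8162.
½[f(4) + f(16)] = ½[1.38629 + 2.77259] = 2.07944.
Integral + boundary = 28.8957.
Correction k=1: B_{2}/2! · (f^{(1)}(16) − f^{(1)}(4)) = 1/12 · (0.0625000 − 0.250000) = -0.0156250.
After k=1: 28.8801.
Correction k=2: B_{4}/4! · (f^{(3)}(16) − f^{(3)}(4)) = −1/720 · (0.000488281 − 0.0312500) = 4.27246e-05.
After k=2: 28.8801.
Correction k=3: B_{6}/6! · (f^{(5)}(16) − f^{(5)}(4)) = 1/30240 · (2.28882e-05 − 0.0234375) = -7.74293e-07.
After k=3: 28.8801.
Correction k=4: B_{8}/8! · (f^{(7)}(16) − f^{(7)}(4)) = −1/1209600 · (2.68221e-06 − 0.0439453) = 3.63282e-08.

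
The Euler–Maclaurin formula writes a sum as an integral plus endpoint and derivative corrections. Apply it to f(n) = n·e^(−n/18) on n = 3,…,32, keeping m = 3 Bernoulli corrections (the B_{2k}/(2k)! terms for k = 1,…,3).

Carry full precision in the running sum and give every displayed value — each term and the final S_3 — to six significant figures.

The integral term ∫_3^32 x·e^(−x/18) dx = 167.858.
Boundary: ½(f(3) + f(32)) = ½(2.53945 + 5.40843) = 3.97394.
So far: 171.832.
k=1: B_{2}/(2)! × [f^{(1)}(32) − f^{(1)}(3)] = 1/12 × (-0.131455 − 0.705401) = -0.0697380.
After k=1: 171.762.
k=2: B_{4}/(4)! × [f^{(3)}(32) − f^{(3)}(3)] = −1/720 × (0.000637567 − 0.00740236) = 9.39555e-06.
After k=2: 171.762.
k=3: B_{6}/(6)! × [f^{(5)}(32) − f^{(5)}(3)] = 1/30240 × (5.18784e-06 − 3.89739e-05) = -1.11727e-09.

S_3 ≈ 171.762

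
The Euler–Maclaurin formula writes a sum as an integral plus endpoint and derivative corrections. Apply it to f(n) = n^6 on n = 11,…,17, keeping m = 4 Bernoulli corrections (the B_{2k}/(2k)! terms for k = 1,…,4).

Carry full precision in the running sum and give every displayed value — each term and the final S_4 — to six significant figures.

S_4 ≈ 6.94193e+07

The integral term ∫_11^17 x^6 dx = 5.58359e+07.
Endpoint term: (f(11) + f(17))/2 = (1.77156e+06 + 2.41376e+07)/2 = 1.29546e+07.
Integral + boundary = 6.87905e+07.
Correction k=1: B_{2}/2! · (f^{(1)}(17) − f^{(1)}(11)) = 1/12 · (8.51914e+06 − 966306) = 629403.
After k=1: 6.94199e+07.
Correction k=2: B_{4}/4! · (f^{(3)}(17) − f^{(3)}(11)) = −1/720 · (589560 − 159720) = -597.000.
After k=2: 6.94193e+07.
Correction k=3: B_{6}/6! · (f^{(5)}(17) − f^{(5)}(11)) = 1/30240 · (12240.0 − 7920.00) = 0.142857.
After k=3: 6.94193e+07.
Correction k=4: B_{8}/8! · (f^{(7)}(17) − f^{(7)}(11)) = −1/1209600 · (0.00000 − 0.00000) = 0.00000.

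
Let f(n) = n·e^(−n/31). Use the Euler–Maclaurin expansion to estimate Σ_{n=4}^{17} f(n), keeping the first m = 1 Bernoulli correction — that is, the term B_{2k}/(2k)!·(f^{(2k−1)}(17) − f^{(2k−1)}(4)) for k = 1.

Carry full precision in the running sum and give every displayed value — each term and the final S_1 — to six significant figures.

S_1 ≈ 100.397

Integral: ∫_4^17 x·e^(−x/31) dx = 93.7689.
½[f(4) + f(17)] = ½[3.51578 + 9.82398] = 6.66988.
Integral + boundary = 100.439.
Correction k=1: B_{2}/2! · (f^{(1)}(17) − f^{(1)}(4)) = 1/12 · (0.260979 − 0.765533) = -0.0420462.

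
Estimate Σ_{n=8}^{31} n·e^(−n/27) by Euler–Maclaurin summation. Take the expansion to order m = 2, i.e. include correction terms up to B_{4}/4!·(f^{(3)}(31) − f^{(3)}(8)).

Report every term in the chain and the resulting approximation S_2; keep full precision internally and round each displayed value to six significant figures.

S_2 ≈ 213.742

∫_8^31 x·e^(−x/27) dx evaluates to 205.899.
½[f(8) + f(31)] = ½[5.94854 + 9.83393] = 7.89124.
So far: 213.790.
k=1: B_{2}/(2)! × [f^{(1)}(31) − f^{(1)}(8)] = 1/12 × (-0.0469961 − 0.523251) = -0.0475206.
Partial sum through k=1: 213.742.
k=2: B_{4}/(4)! × [f^{(3)}(31) − f^{(3)}(8)] = −1/720 × (0.000805832 − 0.00275773) = 2.71097e-06.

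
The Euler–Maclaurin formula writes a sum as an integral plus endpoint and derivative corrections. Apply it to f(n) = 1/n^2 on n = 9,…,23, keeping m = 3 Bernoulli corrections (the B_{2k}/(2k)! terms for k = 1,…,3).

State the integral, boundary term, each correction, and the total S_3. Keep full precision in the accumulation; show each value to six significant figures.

S_3 ≈ 0.0749652

∫_9^23 1/x^2 dx evaluates to 0.0676329.
½[f(9) + f(23)] = ½[0.0123457 + 0.00189036] = 0.00711802.
So far: 0.0747509.
k=1: B_{2}/(2)! × [f^{(1)}(23) − f^{(1)}(9)] = 1/12 × (-0.000164379 − (-0.00274348)) = 0.000214925.
Partial sum through k=1: 0.0749658.
k=2: B_{4}/(4)! × [f^{(3)}(23) − f^{(3)}(9)] = −1/720 × (-3.72883e-06 − (-0.000406442)) = -5.59324e-07.
Partial sum through k=2: 0.0749652.
k=3: B_{6}/(6)! × [f^{(5)}(23) − f^{(5)}(9)] = 1/30240 × (-2.11465e-07 − (-0.000150534)) = 4.97099e-09.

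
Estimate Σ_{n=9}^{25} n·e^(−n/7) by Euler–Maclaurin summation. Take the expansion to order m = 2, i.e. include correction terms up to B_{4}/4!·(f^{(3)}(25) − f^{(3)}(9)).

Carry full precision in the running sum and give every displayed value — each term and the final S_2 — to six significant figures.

S_2 ≈ 26.2609

∫_9^25 x·e^(−x/7) dx evaluates to 24.6648.
Boundary: ½(f(9) + f(25)) = ½(2.48808 + 0.702891) = 1.59548.
So far: 26.2603.
Order-1 term: 1/12 · (-0.0722974 − (-0.0789866)) = 0.000557431.
Partial sum through k=1: 26.2609.
Order-2 term: −1/720 · (-0.000327879 − 0.00967183) = 1.38885e-05.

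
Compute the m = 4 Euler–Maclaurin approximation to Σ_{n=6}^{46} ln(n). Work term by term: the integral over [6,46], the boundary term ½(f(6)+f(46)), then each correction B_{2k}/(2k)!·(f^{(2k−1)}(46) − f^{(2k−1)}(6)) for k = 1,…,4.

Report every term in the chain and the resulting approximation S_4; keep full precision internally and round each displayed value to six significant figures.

S_4 ≈ 128.165

∫_6^46 ln(x) dx evaluates to 125.367.
Endpoint term: (f(6) + f(46))/2 = (1.79176 + 3.82864)/2 = 2.81020.
Running total after boundary: 128.177.
k=1: B_{2}/(2)! × [f^{(1)}(46) − f^{(1)}(6)] = 1/12 × (0.0217391 − 0.166667) = -0.0120773.
After k=1: 128.165.
k=2: B_{4}/(4)! × [f^{(3)}(46) − f^{(3)}(6)] = −1/720 × (2.05474e-05 − 0.00925926) = 1.28315e-05.
After k=2: 128.165.
k=3: B_{6}/(6)! × [f^{(5)}(46) − f^{(5)}(6)] = 1/30240 × (1.16526e-07 − 0.00308642) = -1.02060e-07.
After k=3: 128.165.
k=4: B_{8}/(8)! × [f^{(7)}(46) − f^{(7)}(6)] = −1/1209600 × (1.65207e-09 − 0.00257202) = 2.12633e-09.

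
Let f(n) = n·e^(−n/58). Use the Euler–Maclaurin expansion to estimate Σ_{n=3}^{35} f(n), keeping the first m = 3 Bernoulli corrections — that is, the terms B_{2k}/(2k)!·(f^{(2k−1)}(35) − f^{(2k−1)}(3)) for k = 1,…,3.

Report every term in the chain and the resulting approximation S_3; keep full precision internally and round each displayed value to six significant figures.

S_3 ≈ 420.491

Integral: ∫_3^35 x·e^(−x/58) dx = 409.553.
½[f(3) + f(35)] = ½[2.84877 + 19.1423] = 10.9955.
Integral + boundary = 420.548.
k=1: B_{2}/(2)! × [f^{(1)}(35) − f^{(1)}(3)] = 1/12 × (0.216883 − 0.900474) = -0.0569659.
Partial sum through k=1: 420.491.
k=2: B_{4}/(4)! × [f^{(3)}(35) − f^{(3)}(3)] = −1/720 × (0.000389634 − 0.000832240) = 6.14731e-07.
Partial sum through k=2: 420.491.
k=3: B_{6}/(6)! × [f^{(5)}(35) − f^{(5)}(3)] = 1/30240 × (2.12484e-07 − 4.15220e-07) = -6.70424e-12.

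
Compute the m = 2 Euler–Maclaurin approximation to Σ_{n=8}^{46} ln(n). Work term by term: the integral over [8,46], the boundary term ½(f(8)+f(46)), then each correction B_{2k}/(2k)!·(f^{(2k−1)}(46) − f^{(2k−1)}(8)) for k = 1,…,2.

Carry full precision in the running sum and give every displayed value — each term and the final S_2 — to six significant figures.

The integral term ∫_8^46 ln(x) dx = 121.482.
Boundary: ½(f(8) + f(46)) = ½(2.07944 + 3.82864) = 2.95404.
Integral + boundary = 124.436.
Order-1 term: 1/12 · (0.0217391 − 0.125000) = -0.00860507.
After k=1: 124.427.
Order-2 term: −1/720 · (2.05474e-05 − 0.00390625) = 5.39681e-06.

S_2 ≈ 124.427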